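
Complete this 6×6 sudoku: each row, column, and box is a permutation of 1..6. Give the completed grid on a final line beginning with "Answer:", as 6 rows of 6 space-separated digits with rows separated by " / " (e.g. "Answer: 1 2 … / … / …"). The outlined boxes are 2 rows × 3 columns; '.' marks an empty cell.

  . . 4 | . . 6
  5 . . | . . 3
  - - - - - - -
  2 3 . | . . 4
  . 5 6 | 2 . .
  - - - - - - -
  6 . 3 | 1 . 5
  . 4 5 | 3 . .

Step 1. [r2c3∈{1,2}] 2 has one home in col 3: r2c3. So r2c3=2.
Step 2. [r1c5∈{1,2,5}] r1c5 is the only open cell in row 1 admitting 2, so r1c5=2.
Step 3. [r2c5∈{1,4}] r2c5 is the only open cell in box 2 admitting 1 ⇒ r2c5=1.
Step 4. [r3c4∈{5,6}] r3c4 is the only open cell in col 4 admitting 6 ⇒ r3c4=6.
Step 5. [r6c1∈{1}] only 1 remains possible at r6c1, so r6c1=1.
Step 6. [r2c2∈{6}] nothing but 6 survives at r2c2. So r2c2=6.
Step 7. [r1c2∈{1}] r1c2 is down to just 1 ⇒ r1c2=1.
Step 8. [r6c5∈{6}] r6c5 has the single candidate 6, so r6c5=6.
Step 9. [r5c2∈{2}] r5c2's peers cover all but 2, so r5c2=2.
Step 10. [r4c1∈{4}] nothing but 4 survives at r4c1, so r4c1=4.
Step 11. [r1c4∈{5}] nothing but 5 survives at r1c4, so r1c4=5.
Step 12. [r2c4∈{4}] r2c4 is down to just 4 ⇒ r2c4=4.
Step 13. [r3c5∈{5}] only 5 remains possible at r3c5. So r3c5=5.
Step 14. [r4c6∈{1}] nothing but 1 survives at r4c6 ⇒ r4c6=1.
Step 15. [r6c6∈{2}] only 2 remains possible at r6c6 ⇒ r6c6=2.
Step 16. [r5c5∈{4}] r5c5 is down to just 4 ⇒ r5c5=4.
Step 17. [r3c3∈{1}] r3c3's peers cover all but 1. So r3c3=1.
Step 18. [r4c5∈{3}] nothing but 3 survives at r4c5, so r4c5=3.
Step 19. [r1c1∈{3}] r1c1's peers cover all but 3. So r1c1=3.

Answer: 3 1 4 5 2 6 / 5 6 2 4 1 3 / 2 3 1 6 5 4 / 4 5 6 2 3 1 / 6 2 3 1 4 5 / 1 4 5 3 6 2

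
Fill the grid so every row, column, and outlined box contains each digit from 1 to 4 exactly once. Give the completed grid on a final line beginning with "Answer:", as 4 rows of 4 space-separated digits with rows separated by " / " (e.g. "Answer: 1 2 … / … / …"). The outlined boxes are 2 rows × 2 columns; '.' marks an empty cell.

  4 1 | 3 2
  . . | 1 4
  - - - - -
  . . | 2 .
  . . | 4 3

Step 1. [r4c1∈{1,2}] r4c1 is the only open cell in row 4 admitting 1 ⇒ r4c1=1.
Step 2. [r2c1∈{2,3}] in col 1, 2 fits only at r2c1. So r2c1=2.
Step 3. [r2c2∈{3}] r2c2 has the single candidate 3, so r2c2=3.
Step 4. [r3c2∈{4}] r3c2's peers cover all but 4 ⇒ r3c2=4.
Step 5. [r3c1∈{3}] r3c1 has the single candidate 3 ⇒ r3c1=3.
Step 6. [r4c2∈{2}] r4c2's peers cover all but 2. So r4c2=2.
Step 7. [r3c4∈{1}] r3c4's peers cover all but 1. So r3c4=1.

Answer: 4 1 3 2 / 2 3 1 4 / 3 4 2 1 / 1 2 4 3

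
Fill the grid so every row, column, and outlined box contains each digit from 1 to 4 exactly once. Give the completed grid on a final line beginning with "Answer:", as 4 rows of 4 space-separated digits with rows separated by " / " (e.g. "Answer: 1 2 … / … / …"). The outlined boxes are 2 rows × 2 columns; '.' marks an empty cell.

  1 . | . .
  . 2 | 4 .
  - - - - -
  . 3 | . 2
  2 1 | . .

Step 1. [r1c4∈{3}] r1c4 is down to just 3 ⇒ r1c4=3.
Step 2. [r3c1∈{4}] r3c1 is down to just 4, so r3c1=4.
Step 3. [r2c4∈{1}] only 1 remains possible at r2c4 ⇒ r2c4=1.
Step 4. [r1c3∈{2}] r1c3 has the single candidate 2 ⇒ r1c3=2.
Step 5. [r4c3∈{3}] nothing but 3 survives at r4c3. So r4c3=3.
Step 6. [r1c2∈{4}] nothing but 4 survives at r1c2. So r1c2=4.
Step 7. [r3c3∈{1}] r3c3 is down to just 1. So r3c3=1.
Step 8. [r4c4∈{4}] r4c4 has the single candidate 4, so r4c4=4.
Step 9. [r2c1∈{3}] nothing but 3 survives at r2c1. So r2c1=3.

Answer: 1 4 2 3 / 3 2 4 1 / 4 3 1 2 / 2 1 3 4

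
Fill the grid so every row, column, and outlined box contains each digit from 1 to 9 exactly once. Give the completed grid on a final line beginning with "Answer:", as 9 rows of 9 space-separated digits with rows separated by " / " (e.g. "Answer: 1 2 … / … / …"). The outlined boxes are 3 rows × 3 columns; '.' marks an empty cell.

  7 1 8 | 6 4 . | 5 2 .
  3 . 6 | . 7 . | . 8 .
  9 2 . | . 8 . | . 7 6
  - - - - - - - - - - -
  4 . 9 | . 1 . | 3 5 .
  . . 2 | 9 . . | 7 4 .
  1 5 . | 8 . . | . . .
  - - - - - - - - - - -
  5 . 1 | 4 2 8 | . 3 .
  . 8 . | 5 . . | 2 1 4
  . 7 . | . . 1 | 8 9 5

Step 1. [r9c4∈{3}] only 3 remains possible at r9c4, so r9c4=3.
Step 2. [r9c5∈{6}] r9c5 is down to just 6 ⇒ r9c5=6.
Step 3. [r5c2∈{3,6}] 3 has one home in col 2: r5c2 ⇒ r5c2=3.
Step 4. [r2c6∈{2,5,9}] r2c6 is the only open cell in row 2 admitting 5. So r2c6=5.
Step 5. [r6c6∈{2,3,4,6,7}] across row 6, 4 lands solely at r6c6, so r6c6=4.
Step 6. [r4c6∈{2,6,7}] r4c6 is the only open cell in col 6 admitting 2. So r4c6=2.
Step 7. [r1c6∈{3,9}] r1c6 is the only open cell in box 2 admitting 9 ⇒ r1c6=9.
Step 8. [r2c2∈{4}] r2c2 is down to just 4 ⇒ r2c2=4.
Step 9. [r5c1∈{6,8}] r5c1 is the only open cell in col 1 admitting 8 ⇒ r5c1=8.
Step 10. [r7c7∈{6}] r7c7 has the single candidate 6 ⇒ r7c7=6.
Step 11. [r6c7∈{9}] r6c7's peers cover all but 9, so r6c7=9.
Step 12. [r2c7∈{1}] r2c7 is down to just 1. So r2c7=1.
Step 13. [r9c3∈{4}] only 4 remains possible at r9c3. So r9c3=4.
Step 14. [r7c9∈{7}] r7c9 is down to just 7 ⇒ r7c9=7.
Step 15. [r4c9∈{8}] r4c9 has the single candidate 8. So r4c9=8.
Step 16. [r9c1∈{2}] nothing but 2 survives at r9c1 ⇒ r9c1=2.
Step 17. [r1c9∈{3}] nothing but 3 survives at r1c9. So r1c9=3.
Step 18. [r8c6∈{7}] r8c6 is down to just 7. So r8c6=7.
Step 19. [r2c4∈{2}] only 2 remains possible at r2c4 ⇒ r2c4=2.
Step 20. [r8c1∈{6}] nothing but 6 survives at r8c1. So r8c1=6.
Step 21. [r6c9∈{2}] r6c9's peers cover all but 2, so r6c9=2.
Step 22. [r5c5∈{5}] r5c5's peers cover all but 5, so r5c5=5.
Step 23. [r5c9∈{1}] r5c9's peers cover all but 1 ⇒ r5c9=1.
Step 24. [r6c5∈{3}] nothing but 3 survives at r6c5, so r6c5=3.
Step 25. [r8c3∈{3}] r8c3 has the single candidate 3, so r8c3=3.
Step 26. [r6c3∈{7}] only 7 remains possible at r6c3. So r6c3=7.
Step 27. [r4c4∈{7}] nothing but 7 survives at r4c4. So r4c4=7.
Step 28. [r8c5∈{9}] nothing but 9 survives at r8c5. So r8c5=9.
Step 29. [r3c4∈{1}] r3c4 has the single candidate 1. So r3c4=1.
Step 30. [r4c2∈{6}] r4c2 has the single candidate 6 ⇒ r4c2=6.
Step 31. [r3c3∈{5}] only 5 remains possible at r3c3. So r3c3=5.
Step 32. [r5c6∈{6}] r5c6 has the single candidate 6. So r5c6=6.
Step 33. [r7c2∈{9}] only 9 remains possible at r7c2, so r7c2=9.
Step 34. [r2c9∈{9}] nothing but 9 survives at r2c9, so r2c9=9.
Step 35. [r6c8∈{6}] r6c8 has the single candidate 6, so r6c8=6.
Step 36. [r3c6∈{3}] r3c6 is down to just 3. So r3c6=3.
Step 37. [r3c7∈{4}] r3c7 is down to just 4, so r3c7=4.

Answer: 7 1 8 6 4 9 5 2 3 / 3 4 6 2 7 5 1 8 9 / 9 2 5 1 8 3 4 7 6 / 4 6 9 7 1 2 3 5 8 / 8 3 2 9 5 6 7 4 1 / 1 5 7 8 3 4 9 6 2 / 5 9 1 4 2 8 6 3 7 / 6 8 3 5 9 7 2 1 4 / 2 7 4 3 6 1 8 9 5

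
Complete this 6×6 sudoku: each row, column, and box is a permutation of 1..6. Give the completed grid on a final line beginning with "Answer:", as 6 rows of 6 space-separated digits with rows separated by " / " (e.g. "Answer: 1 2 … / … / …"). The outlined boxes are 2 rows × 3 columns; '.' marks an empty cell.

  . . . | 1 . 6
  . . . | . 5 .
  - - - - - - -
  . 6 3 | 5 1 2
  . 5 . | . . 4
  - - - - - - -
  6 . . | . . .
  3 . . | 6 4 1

Step 1. [r2c4∈{2,3,4}] in col 4, 4 fits only at r2c4, so r2c4=4.
Step 2. [r6c2∈{2}] r6c2's peers cover all but 2, so r6c2=2.
Step 3. [r1c5∈{2,3}] across box 2, 2 lands solely at r1c5. So r1c5=2.
Step 4. [r5c5∈{3}] r5c5 is down to just 3 ⇒ r5c5=3.
Step 5. [r1c2∈{3,4}] across row 1, 3 lands solely at r1c2 ⇒ r1c2=3.
Step 6. [r2c2∈{1}] r2c2's peers cover all but 1, so r2c2=1.
Step 7. [r5c3∈{1,4,5}] r5c3 is the only open cell in row 5 admitting 1, so r5c3=1.
Step 8. [r4c3∈{2}] r4c3 is down to just 2, so r4c3=2.
Step 9. [r1c3∈{4,5}] across col 3, 4 lands solely at r1c3. So r1c3=4.
Step 10. [r5c4∈{2}] r5c4's peers cover all but 2. So r5c4=2.
Step 11. [r1c1∈{5}] nothing but 5 survives at r1c1. So r1c1=5.
Step 12. [r5c6∈{5}] r5c6's peers cover all but 5. So r5c6=5.
Step 13. [r4c4∈{3}] r4c4 is down to just 3, so r4c4=3.
Step 14. [r3c1∈{4}] only 4 remains possible at r3c1, so r3c1=4.
Step 15. [r2c3∈{6}] nothing but 6 survives at r2c3. So r2c3=6.
Step 16. [r4c5∈{6}] r4c5 has the single candidate 6. So r4c5=6.
Step 17. [r2c6∈{3}] nothing but 3 survives at r2c6, so r2c6=3.
Step 18. [r4c1∈{1}] r4c1 is down to just 1 ⇒ r4c1=1.
Step 19. [r2c1∈{2}] only 2 remains possible at r2c1 ⇒ r2c1=2.
Step 20. [r6c3∈{5}] only 5 remains possible at r6c3 ⇒ r6c3=5.
Step 21. [r5c2∈{4}] nothing but 4 survives at r5c2. So r5c2=4.

Answer: 5 3 4 1 2 6 / 2 1 6 4 5 3 / 4 6 3 5 1 2 / 1 5 2 3 6 4 / 6 4 1 2 3 5 / 3 2 5 6 4 1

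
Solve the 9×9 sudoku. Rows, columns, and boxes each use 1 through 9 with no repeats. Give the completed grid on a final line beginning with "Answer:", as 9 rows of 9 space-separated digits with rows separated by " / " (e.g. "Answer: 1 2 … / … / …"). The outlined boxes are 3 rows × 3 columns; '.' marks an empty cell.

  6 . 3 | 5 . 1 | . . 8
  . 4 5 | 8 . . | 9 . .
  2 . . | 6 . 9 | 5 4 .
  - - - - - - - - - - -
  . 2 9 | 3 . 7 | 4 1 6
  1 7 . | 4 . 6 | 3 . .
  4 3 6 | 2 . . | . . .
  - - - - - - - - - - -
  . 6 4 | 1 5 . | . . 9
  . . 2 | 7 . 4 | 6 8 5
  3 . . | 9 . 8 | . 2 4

Step 1. [r1c8∈{7}] only 7 remains possible at r1c8 ⇒ r1c8=7.
Step 2. [r8c2∈{1,9}] row 8 places 1 nowhere but r8c2, so r8c2=1.
Step 3. [r5c3∈{8}] nothing but 8 survives at r5c3, so r5c3=8.
Step 4. [r2c9∈{1,2,3}] 1 has one home in row 2: r2c9, so r2c9=1.
Step 5. [r2c1∈{7}] only 7 remains possible at r2c1 ⇒ r2c1=7.
Step 6. [r8c5∈{3}] r8c5 has the single candidate 3, so r8c5=3.
Step 7. [r5c8∈{5,9}] r5c8 is the only open cell in row 5 admitting 5, so r5c8=5.
Step 8. [r6c5∈{1,8,9}] across row 6, 1 lands solely at r6c5. So r6c5=1.
Step 9. [r2c6∈{2,3}] 3 has one home in col 6: r2c6 ⇒ r2c6=3.
Step 10. [r7c7∈{7}] r7c7's peers cover all but 7. So r7c7=7.
Step 11. [r1c5∈{2,4}] 4 has one home in row 1: r1c5. So r1c5=4.
Step 12. [r9c2∈{5}] r9c2 has the single candidate 5, so r9c2=5.
Step 13. [r9c3∈{7}] r9c3 is down to just 7 ⇒ r9c3=7.
Step 14. [r7c8∈{3}] nothing but 3 survives at r7c8. So r7c8=3.
Step 15. [r8c1∈{9}] nothing but 9 survives at r8c1, so r8c1=9.
Step 16. [r3c2∈{8}] r3c2's peers cover all but 8 ⇒ r3c2=8.
Step 17. [r7c6∈{2}] r7c6 is down to just 2, so r7c6=2.
Step 18. [r5c9∈{2}] r5c9 is down to just 2 ⇒ r5c9=2.
Step 19. [r9c7∈{1}] r9c7 is down to just 1, so r9c7=1.
Step 20. [r3c9∈{3}] only 3 remains possible at r3c9 ⇒ r3c9=3.
Step 21. [r2c5∈{2}] r2c5 is down to just 2. So r2c5=2.
Step 22. [r4c1∈{5}] r4c1 is down to just 5, so r4c1=5.
Step 23. [r4c5∈{8}] r4c5's peers cover all but 8. So r4c5=8.
Step 24. [r3c5∈{7}] r3c5 is down to just 7 ⇒ r3c5=7.
Step 25. [r6c8∈{9}] r6c8 has the single candidate 9 ⇒ r6c8=9.
Step 26. [r9c5∈{6}] nothing but 6 survives at r9c5 ⇒ r9c5=6.
Step 27. [r1c7∈{2}] r1c7 has the single candidate 2, so r1c7=2.
Step 28. [r6c9∈{7}] nothing but 7 survives at r6c9. So r6c9=7.
Step 29. [r6c6∈{5}] r6c6 has the single candidate 5, so r6c6=5.
Step 30. [r2c8∈{6}] r2c8 has the single candidate 6, so r2c8=6.
Step 31. [r1c2∈{9}] only 9 remains possible at r1c2 ⇒ r1c2=9.
Step 32. [r5c5∈{9}] nothing but 9 survives at r5c5 ⇒ r5c5=9.
Step 33. [r3c3∈{1}] only 1 remains possible at r3c3 ⇒ r3c3=1.
Step 34. [r7c1∈{8}] only 8 remains possible at r7c1 ⇒ r7c1=8.
Step 35. [r6c7∈{8}] r6c7's peers cover all but 8. So r6c7=8.

Answer: 6 9 3 5 4 1 2 7 8 / 7 4 5 8 2 3 9 6 1 / 2 8 1 6 7 9 5 4 3 / 5 2 9 3 8 7 4 1 6 / 1 7 8 4 9 6 3 5 2 / 4 3 6 2 1 5 8 9 7 / 8 6 4 1 5 2 7 3 9 / 9 1 2 7 3 4 6 8 5 / 3 5 7 9 6 8 1 2 4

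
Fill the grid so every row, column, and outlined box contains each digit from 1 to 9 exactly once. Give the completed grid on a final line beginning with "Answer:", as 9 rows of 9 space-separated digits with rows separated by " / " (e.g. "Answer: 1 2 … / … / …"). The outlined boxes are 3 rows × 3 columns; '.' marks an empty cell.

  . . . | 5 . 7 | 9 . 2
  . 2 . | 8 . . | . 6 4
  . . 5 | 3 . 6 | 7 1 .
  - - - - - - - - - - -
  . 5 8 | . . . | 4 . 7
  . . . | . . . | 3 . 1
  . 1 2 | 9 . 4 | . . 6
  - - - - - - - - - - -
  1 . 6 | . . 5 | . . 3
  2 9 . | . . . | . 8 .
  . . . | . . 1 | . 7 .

Step 1. [r3c5∈{2,4,9}] 2 has one home in row 3: r3c5 ⇒ r3c5=2.
Step 2. [r1c5∈{1,4}] across box 2, 4 lands solely at r1c5. So r1c5=4.
Step 3. [r3c1∈{4,8,9}] row 3 places 9 nowhere but r3c1. So r3c1=9.
Step 4. [r9c1∈{3,4,5,8}] 5 has one home in col 1: r9c1. So r9c1=5.
Step 5. [r3c2∈{4,8}] 4 has one home in row 3: r3c2. So r3c2=4.
Step 6. [r8c6∈{3}] r8c6's peers cover all but 3. So r8c6=3.
Step 7. [r4c6∈{2}] only 2 remains possible at r4c6, so r4c6=2.
Step 8. [r7c7∈{2}] r7c7 has the single candidate 2 ⇒ r7c7=2.
Step 9. [r2c5∈{1,9}] r2c5 is the only open cell in box 2 admitting 1 ⇒ r2c5=1.
Step 10. [r1c8∈{3}] only 3 remains possible at r1c8, so r1c8=3.
Step 11. [r5c1∈{4,6,7}] col 1 places 4 nowhere but r5c1 ⇒ r5c1=4.
Step 12. [r6c8∈{5}] only 5 remains possible at r6c8, so r6c8=5.
Step 13. [r9c7∈{6}] nothing but 6 survives at r9c7. So r9c7=6.
Step 14. [r5c5∈{5,6,7,8}] in row 5, 5 fits only at r5c5, so r5c5=5.
Step 15. [r5c3∈{7,9}] across col 3, 9 lands solely at r5c3. So r5c3=9.
Step 16. [r9c9∈{9}] r9c9 is down to just 9. So r9c9=9.
Step 17. [r9c5∈{8}] r9c5 has the single candidate 8 ⇒ r9c5=8.
Step 18. [r7c2∈{7,8}] 8 has one home in row 7: r7c2, so r7c2=8.
Step 19. [r8c3∈{4,7}] box 7 places 7 nowhere but r8c3, so r8c3=7.
Step 20. [r5c2∈{6,7}] across col 2, 7 lands solely at r5c2 ⇒ r5c2=7.
Step 21. [r4c1∈{3,6}] box 4 places 6 nowhere but r4c1. So r4c1=6.
Step 22. [r8c4∈{4,6}] 4 has one home in row 8: r8c4, so r8c4=4.
Step 23. [r2c3∈{3}] r2c3 has the single candidate 3 ⇒ r2c3=3.
Step 24. [r6c5∈{3,7}] r6c5 is the only open cell in row 6 admitting 7 ⇒ r6c5=7.
Step 25. [r8c7∈{1,5}] in row 8, 1 fits only at r8c7, so r8c7=1.
Step 26. [r7c8∈{4}] nothing but 4 survives at r7c8 ⇒ r7c8=4.
Step 27. [r1c1∈{8}] r1c1's peers cover all but 8 ⇒ r1c1=8.
Step 28. [r7c4∈{7}] r7c4 is down to just 7. So r7c4=7.
Step 29. [r9c3∈{4}] r9c3's peers cover all but 4 ⇒ r9c3=4.
Step 30. [r4c4∈{1}] r4c4 is down to just 1. So r4c4=1.
Step 31. [r9c2∈{3}] only 3 remains possible at r9c2. So r9c2=3.
Step 32. [r1c3∈{1}] r1c3 has the single candidate 1 ⇒ r1c3=1.
Step 33. [r5c8∈{2}] r5c8 has the single candidate 2. So r5c8=2.
Step 34. [r3c9∈{8}] r3c9 is down to just 8 ⇒ r3c9=8.
Step 35. [r2c7∈{5}] r2c7's peers cover all but 5, so r2c7=5.
Step 36. [r9c4∈{2}] only 2 remains possible at r9c4. So r9c4=2.
Step 37. [r2c6∈{9}] r2c6 has the single candidate 9 ⇒ r2c6=9.
Step 38. [r6c1∈{3}] nothing but 3 survives at r6c1. So r6c1=3.
Step 39. [r4c8∈{9}] r4c8 is down to just 9 ⇒ r4c8=9.
Step 40. [r2c1∈{7}] nothing but 7 survives at r2c1 ⇒ r2c1=7.
Step 41. [r8c9∈{5}] nothing but 5 survives at r8c9, so r8c9=5.
Step 42. [r5c4∈{6}] nothing but 6 survives at r5c4. So r5c4=6.
Step 43. [r6c7∈{8}] r6c7 is down to just 8 ⇒ r6c7=8.
Step 44. [r4c5∈{3}] nothing but 3 survives at r4c5 ⇒ r4c5=3.
Step 45. [r1c2∈{6}] r1c2 has the single candidate 6 ⇒ r1c2=6.
Step 46. [r5c6∈{8}] r5c6 has the single candidate 8. So r5c6=8.
Step 47. [r7c5∈{9}] nothing but 9 survives at r7c5. So r7c5=9.
Step 48. [r8c5∈{6}] nothing but 6 survives at r8c5. So r8c5=6.

Answer: 8 6 1 5 4 7 9 3 2 / 7 2 3 8 1 9 5 6 4 / 9 4 5 3 2 6 7 1 8 / 6 5 8 1 3 2 4 9 7 / 4 7 9 6 5 8 3 2 1 / 3 1 2 9 7 4 8 5 6 / 1 8 6 7 9 5 2 4 3 / 2 9 7 4 6 3 1 8 5 / 5 3 4 2 8 1 6 7 9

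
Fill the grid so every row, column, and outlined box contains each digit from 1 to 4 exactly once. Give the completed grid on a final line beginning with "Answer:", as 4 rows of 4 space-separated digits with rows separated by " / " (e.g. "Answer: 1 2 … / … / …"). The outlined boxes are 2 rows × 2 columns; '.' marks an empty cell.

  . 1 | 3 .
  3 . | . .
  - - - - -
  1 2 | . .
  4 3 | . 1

Step 1. [r1c4∈{2,4}] across row 1, 4 lands solely at r1c4. So r1c4=4.
Step 2. [r2c4∈{2}] r2c4 is down to just 2. So r2c4=2.
Step 3. [r4c3∈{2}] nothing but 2 survives at r4c3, so r4c3=2.
Step 4. [r2c3∈{1}] r2c3 is down to just 1. So r2c3=1.
Step 5. [r3c4∈{3}] only 3 remains possible at r3c4. So r3c4=3.
Step 6. [r3c3∈{4}] r3c3's peers cover all but 4. So r3c3=4.
Step 7. [r1c1∈{2}] r1c1 has the single candidate 2, so r1c1=2.
Step 8. [r2c2∈{4}] r2c2's peers cover all but 4 ⇒ r2c2=4.

Answer: 2 1 3 4 / 3 4 1 2 / 1 2 4 3 / 4 3 2 1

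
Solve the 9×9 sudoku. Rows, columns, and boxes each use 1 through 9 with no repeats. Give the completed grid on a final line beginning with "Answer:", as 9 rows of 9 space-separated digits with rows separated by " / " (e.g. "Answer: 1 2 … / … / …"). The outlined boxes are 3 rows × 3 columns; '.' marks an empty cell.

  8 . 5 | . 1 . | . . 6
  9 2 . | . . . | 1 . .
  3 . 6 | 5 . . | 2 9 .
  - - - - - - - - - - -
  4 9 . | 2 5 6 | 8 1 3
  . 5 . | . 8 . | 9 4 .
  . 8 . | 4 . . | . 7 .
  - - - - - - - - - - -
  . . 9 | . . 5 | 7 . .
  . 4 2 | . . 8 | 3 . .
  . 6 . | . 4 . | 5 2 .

Step 1. [r3c5∈{7}] r3c5 is down to just 7. So r3c5=7.
Step 2. [r7c1∈{1}] only 1 remains possible at r7c1 ⇒ r7c1=1.
Step 3. [r3c9∈{4,8}] across row 3, 8 lands solely at r3c9, so r3c9=8.
Step 4. [r9c1∈{7}] only 7 remains possible at r9c1. So r9c1=7.
Step 5. [r8c4∈{1,6,7,9}] row 8 places 7 nowhere but r8c4, so r8c4=7.
Step 6. [r2c9∈{4,5,7}] across col 9, 7 lands solely at r2c9. So r2c9=7.
Step 7. [r7c2∈{3}] r7c2 is down to just 3 ⇒ r7c2=3.
Step 8. [r7c4∈{6}] r7c4 is down to just 6, so r7c4=6.
Step 9. [r8c5∈{9}] r8c5 has the single candidate 9. So r8c5=9.
Step 10. [r6c5∈{3}] r6c5 is down to just 3 ⇒ r6c5=3.
Step 11. [r5c4∈{1}] r5c4's peers cover all but 1 ⇒ r5c4=1.
Step 12. [r1c8∈{3}] r1c8's peers cover all but 3 ⇒ r1c8=3.
Step 13. [r9c4∈{3}] only 3 remains possible at r9c4, so r9c4=3.
Step 14. [r1c6∈{2,4,9}] 2 has one home in row 1: r1c6. So r1c6=2.
Step 15. [r5c9∈{2}] only 2 remains possible at r5c9 ⇒ r5c9=2.
Step 16. [r5c6∈{7}] r5c6 is down to just 7 ⇒ r5c6=7.
Step 17. [r2c3∈{4}] r2c3 has the single candidate 4 ⇒ r2c3=4.
Step 18. [r6c1∈{2,6}] r6c1 is the only open cell in row 6 admitting 2 ⇒ r6c1=2.
Step 19. [r9c9∈{1,9}] 9 has one home in row 9: r9c9 ⇒ r9c9=9.
Step 20. [r9c3∈{8}] nothing but 8 survives at r9c3 ⇒ r9c3=8.
Step 21. [r1c7∈{4}] only 4 remains possible at r1c7. So r1c7=4.
Step 22. [r2c6∈{3}] r2c6 has the single candidate 3 ⇒ r2c6=3.
Step 23. [r6c3∈{1}] only 1 remains possible at r6c3. So r6c3=1.
Step 24. [r8c8∈{6}] nothing but 6 survives at r8c8. So r8c8=6.
Step 25. [r5c1∈{6}] r5c1's peers cover all but 6, so r5c1=6.
Step 26. [r3c2∈{1}] r3c2 is down to just 1 ⇒ r3c2=1.
Step 27. [r9c6∈{1}] nothing but 1 survives at r9c6, so r9c6=1.
Step 28. [r7c5∈{2}] nothing but 2 survives at r7c5 ⇒ r7c5=2.
Step 29. [r3c6∈{4}] r3c6's peers cover all but 4 ⇒ r3c6=4.
Step 30. [r1c2∈{7}] r1c2's peers cover all but 7. So r1c2=7.
Step 31. [r6c9∈{5}] r6c9 has the single candidate 5 ⇒ r6c9=5.
Step 32. [r1c4∈{9}] r1c4's peers cover all but 9. So r1c4=9.
Step 33. [r7c8∈{8}] r7c8 is down to just 8 ⇒ r7c8=8.
Step 34. [r5c3∈{3}] r5c3 is down to just 3 ⇒ r5c3=3.
Step 35. [r2c8∈{5}] r2c8's peers cover all but 5. So r2c8=5.
Step 36. [r7c9∈{4}] r7c9 has the single candidate 4. So r7c9=4.
Step 37. [r2c4∈{8}] r2c4 is down to just 8 ⇒ r2c4=8.
Step 38. [r8c9∈{1}] nothing but 1 survives at r8c9 ⇒ r8c9=1.
Step 39. [r8c1∈{5}] r8c1 has the single candidate 5, so r8c1=5.
Step 40. [r4c3∈{7}] r4c3 has the single candidate 7 ⇒ r4c3=7.
Step 41. [r6c7∈{6}] r6c7 is down to just 6 ⇒ r6c7=6.
Step 42. [r2c5∈{6}] r2c5 has the single candidate 6, so r2c5=6.
Step 43. [r6c6∈{9}] r6c6's peers cover all but 9. So r6c6=9.

Answer: 8 7 5 9 1 2 4 3 6 / 9 2 4 8 6 3 1 5 7 / 3 1 6 5 7 4 2 9 8 / 4 9 7 2 5 6 8 1 3 / 6 5 3 1 8 7 9 4 2 / 2 8 1 4 3 9 6 7 5 / 1 3 9 6 2 5 7 8 4 / 5 4 2 7 9 8 3 6 1 / 7 6 8 3 4 1 5 2 9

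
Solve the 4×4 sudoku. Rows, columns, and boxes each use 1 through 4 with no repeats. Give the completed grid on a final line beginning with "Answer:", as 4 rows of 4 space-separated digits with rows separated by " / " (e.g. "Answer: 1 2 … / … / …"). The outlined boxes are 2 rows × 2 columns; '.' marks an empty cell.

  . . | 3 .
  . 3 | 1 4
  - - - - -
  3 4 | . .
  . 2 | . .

Step 1. [r4c1∈{1}] only 1 remains possible at r4c1 ⇒ r4c1=1.
Step 2. [r1c4∈{2}] r1c4's peers cover all but 2 ⇒ r1c4=2.
Step 3. [r4c4∈{3}] r4c4 is down to just 3. So r4c4=3.
Step 4. [r1c1∈{4}] r1c1's peers cover all but 4, so r1c1=4.
Step 5. [r2c1∈{2}] r2c1 is down to just 2 ⇒ r2c1=2.
Step 6. [r3c4∈{1}] r3c4's peers cover all but 1 ⇒ r3c4=1.
Step 7. [r4c3∈{4}] r4c3's peers cover all but 4. So r4c3=4.
Step 8. [r3c3∈{2}] r3c3's peers cover all but 2 ⇒ r3c3=2.
Step 9. [r1c2∈{1}] nothing but 1 survives at r1c2, so r1c2=1.

Answer: 4 1 3 2 / 2 3 1 4 / 3 4 2 1 / 1 2 4 3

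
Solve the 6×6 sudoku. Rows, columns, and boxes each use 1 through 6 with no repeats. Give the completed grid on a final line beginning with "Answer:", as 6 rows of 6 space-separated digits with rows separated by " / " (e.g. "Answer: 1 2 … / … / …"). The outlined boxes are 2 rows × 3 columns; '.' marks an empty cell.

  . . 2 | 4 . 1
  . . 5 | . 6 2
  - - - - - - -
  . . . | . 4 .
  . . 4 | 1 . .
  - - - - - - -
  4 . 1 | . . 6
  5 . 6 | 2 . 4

Step 1. [r6c2∈{3}] r6c2 is down to just 3. So r6c2=3.
Step 2. [r3c4∈{3,5,6}] col 4 places 6 nowhere but r3c4. So r3c4=6.
Step 3. [r4c5∈{2,3,5}] 2 has one home in col 5: r4c5. So r4c5=2.
Step 4. [r3c3∈{3}] r3c3 has the single candidate 3, so r3c3=3.
Step 5. [r2c4∈{3}] nothing but 3 survives at r2c4, so r2c4=3.
Step 6. [r4c1∈{6}] r4c1's peers cover all but 6. So r4c1=6.
Step 7. [r2c1∈{1}] r2c1 has the single candidate 1. So r2c1=1.
Step 8. [r3c2∈{1,2,5}] across row 3, 1 lands solely at r3c2, so r3c2=1.
Step 9. [r5c4∈{5}] r5c4 is down to just 5 ⇒ r5c4=5.
Step 10. [r4c2∈{5}] only 5 remains possible at r4c2 ⇒ r4c2=5.
Step 11. [r4c6∈{3}] r4c6's peers cover all but 3, so r4c6=3.
Step 12. [r2c2∈{4}] r2c2's peers cover all but 4 ⇒ r2c2=4.
Step 13. [r6c5∈{1}] nothing but 1 survives at r6c5, so r6c5=1.
Step 14. [r3c1∈{2}] nothing but 2 survives at r3c1, so r3c1=2.
Step 15. [r1c2∈{6}] r1c2's peers cover all but 6. So r1c2=6.
Step 16. [r3c6∈{5}] r3c6 is down to just 5. So r3c6=5.
Step 17. [r5c5∈{3}] r5c5 has the single candidate 3. So r5c5=3.
Step 18. [r1c5∈{5}] r1c5's peers cover all but 5 ⇒ r1c5=5.
Step 19. [r5c2∈{2}] r5c2 is down to just 2. So r5c2=2.
Step 20. [r1c1∈{3}] only 3 remains possible at r1c1 ⇒ r1c1=3.

Answer: 3 6 2 4 5 1 / 1 4 5 3 6 2 / 2 1 3 6 4 5 / 6 5 4 1 2 3 / 4 2 1 5 3 6 / 5 3 6 2 1 4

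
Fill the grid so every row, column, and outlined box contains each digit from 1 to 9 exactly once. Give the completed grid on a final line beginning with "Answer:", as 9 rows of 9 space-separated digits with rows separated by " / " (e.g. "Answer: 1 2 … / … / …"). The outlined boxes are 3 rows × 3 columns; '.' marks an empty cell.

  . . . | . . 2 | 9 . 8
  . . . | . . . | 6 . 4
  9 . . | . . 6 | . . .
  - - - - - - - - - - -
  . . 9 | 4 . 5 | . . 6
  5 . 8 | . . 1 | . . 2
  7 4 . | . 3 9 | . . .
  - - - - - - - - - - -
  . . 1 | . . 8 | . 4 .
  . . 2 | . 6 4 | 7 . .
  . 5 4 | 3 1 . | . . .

Step 1. [r3c9∈{1,3,5,7}] col 9 places 7 nowhere but r3c9. So r3c9=7.
Step 2. [r7c2∈{3,6,7,9}] 7 has one home in box 7: r7c2. So r7c2=7.
Step 3. [r2c6∈{3,7}] r2c6 is the only open cell in col 6 admitting 3, so r2c6=3.
Step 4. [r8c2∈{3,8,9}] r8c2 is the only open cell in col 2 admitting 9. So r8c2=9.
Step 5. [r8c4∈{5}] r8c4's peers cover all but 5. So r8c4=5.
Step 6. [r5c5∈{7}] r5c5 is down to just 7 ⇒ r5c5=7.
Step 7. [r6c4∈{2,6,8}] r6c4 is the only open cell in row 6 admitting 2. So r6c4=2.
Step 8. [r9c8∈{2,6,8,9}] across col 8, 6 lands solely at r9c8, so r9c8=6.
Step 9. [r4c5∈{8}] r4c5's peers cover all but 8, so r4c5=8.
Step 10. [r1c1∈{1,3,4,6}] 4 has one home in col 1: r1c1 ⇒ r1c1=4.
Step 11. [r1c5∈{5}] nothing but 5 survives at r1c5. So r1c5=5.
Step 12. [r7c4∈{9}] only 9 remains possible at r7c4, so r7c4=9.
Step 13. [r9c1∈{8}] r9c1 has the single candidate 8, so r9c1=8.
Step 14. [r8c1∈{3}] r8c1's peers cover all but 3, so r8c1=3.
Step 15. [r6c7∈{1,5,8}] 8 has one home in col 7: r6c7 ⇒ r6c7=8.
Step 16. [r8c9∈{1}] nothing but 1 survives at r8c9, so r8c9=1.
Step 17. [r6c8∈{1,5}] across row 6, 1 lands solely at r6c8 ⇒ r6c8=1.
Step 18. [r4c7∈{3}] nothing but 3 survives at r4c7 ⇒ r4c7=3.
Step 19. [r3c7∈{1,2,5}] 1 has one home in col 7: r3c7. So r3c7=1.
Step 20. [r5c2∈{3,6}] in row 5, 3 fits only at r5c2 ⇒ r5c2=3.
Step 21. [r3c4∈{8}] r3c4 is down to just 8. So r3c4=8.
Step 22. [r3c2∈{2}] r3c2's peers cover all but 2. So r3c2=2.
Step 23. [r2c1∈{1}] r2c1 has the single candidate 1. So r2c1=1.
Step 24. [r2c4∈{7}] only 7 remains possible at r2c4 ⇒ r2c4=7.
Step 25. [r1c3∈{3,6,7}] in row 1, 7 fits only at r1c3. So r1c3=7.
Step 26. [r2c3∈{5}] r2c3's peers cover all but 5. So r2c3=5.
Step 27. [r7c7∈{2,5}] across col 7, 5 lands solely at r7c7 ⇒ r7c7=5.
Step 28. [r3c8∈{3,5}] across row 3, 5 lands solely at r3c8 ⇒ r3c8=5.
Step 29. [r4c2∈{1}] r4c2 is down to just 1 ⇒ r4c2=1.
Step 30. [r8c8∈{8}] only 8 remains possible at r8c8, so r8c8=8.
Step 31. [r5c8∈{9}] r5c8 is down to just 9, so r5c8=9.
Step 32. [r6c9∈{5}] nothing but 5 survives at r6c9. So r6c9=5.
Step 33. [r1c4∈{1}] nothing but 1 survives at r1c4 ⇒ r1c4=1.
Step 34. [r3c5∈{4}] nothing but 4 survives at r3c5, so r3c5=4.
Step 35. [r5c7∈{4}] only 4 remains possible at r5c7 ⇒ r5c7=4.
Step 36. [r5c4∈{6}] nothing but 6 survives at r5c4. So r5c4=6.
Step 37. [r4c1∈{2}] r4c1 has the single candidate 2 ⇒ r4c1=2.
Step 38. [r2c2∈{8}] only 8 remains possible at r2c2, so r2c2=8.
Step 39. [r9c9∈{9}] only 9 remains possible at r9c9 ⇒ r9c9=9.
Step 40. [r2c8∈{2}] r2c8 has the single candidate 2 ⇒ r2c8=2.
Step 41. [r1c8∈{3}] nothing but 3 survives at r1c8 ⇒ r1c8=3.
Step 42. [r7c1∈{6}] only 6 remains possible at r7c1. So r7c1=6.
Step 43. [r4c8∈{7}] r4c8's peers cover all but 7 ⇒ r4c8=7.
Step 44. [r1c2∈{6}] r1c2 is down to just 6, so r1c2=6.
Step 45. [r3c3∈{3}] only 3 remains possible at r3c3 ⇒ r3c3=3.
Step 46. [r6c3∈{6}] r6c3's peers cover all but 6 ⇒ r6c3=6.
Step 47. [r9c6∈{7}] r9c6's peers cover all but 7. So r9c6=7.
Step 48. [r7c5∈{2}] nothing but 2 survives at r7c5, so r7c5=2.
Step 49. [r2c5∈{9}] only 9 remains possible at r2c5, so r2c5=9.
Step 50. [r9c7∈{2}] nothing but 2 survives at r9c7 ⇒ r9c7=2.
Step 51. [r7c9∈{3}] nothing but 3 survives at r7c9, so r7c9=3.

Answer: 4 6 7 1 5 2 9 3 8 / 1 8 5 7 9 3 6 2 4 / 9 2 3 8 4 6 1 5 7 / 2 1 9 4 8 5 3 7 6 / 5 3 8 6 7 1 4 9 2 / 7 4 6 2 3 9 8 1 5 / 6 7 1 9 2 8 5 4 3 / 3 9 2 5 6 4 7 8 1 / 8 5 4 3 1 7 2 6 9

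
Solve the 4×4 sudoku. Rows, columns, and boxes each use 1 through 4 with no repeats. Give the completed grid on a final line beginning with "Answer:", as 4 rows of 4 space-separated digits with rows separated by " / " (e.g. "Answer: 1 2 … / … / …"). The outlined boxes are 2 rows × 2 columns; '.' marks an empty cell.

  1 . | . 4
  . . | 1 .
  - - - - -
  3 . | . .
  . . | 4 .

Step 1. [r4c1∈{2}] r4c1 is down to just 2. So r4c1=2.
Step 2. [r1c3∈{2,3}] 3 has one home in col 3: r1c3 ⇒ r1c3=3.
Step 3. [r4c2∈{1}] nothing but 1 survives at r4c2, so r4c2=1.
Step 4. [r2c4∈{2}] r2c4 has the single candidate 2, so r2c4=2.
Step 5. [r2c2∈{3,4}] in row 2, 3 fits only at r2c2, so r2c2=3.
Step 6. [r1c2∈{2}] r1c2 has the single candidate 2, so r1c2=2.
Step 7. [r3c3∈{2}] only 2 remains possible at r3c3, so r3c3=2.
Step 8. [r2c1∈{4}] r2c1 has the single candidate 4. So r2c1=4.
Step 9. [r4c4∈{3}] only 3 remains possible at r4c4, so r4c4=3.
Step 10. [r3c2∈{4}] only 4 remains possible at r3c2, so r3c2=4.
Step 11. [r3c4∈{1}] r3c4 is down to just 1 ⇒ r3c4=1.

Answer: 1 2 3 4 / 4 3 1 2 / 3 4 2 1 / 2 1 4 3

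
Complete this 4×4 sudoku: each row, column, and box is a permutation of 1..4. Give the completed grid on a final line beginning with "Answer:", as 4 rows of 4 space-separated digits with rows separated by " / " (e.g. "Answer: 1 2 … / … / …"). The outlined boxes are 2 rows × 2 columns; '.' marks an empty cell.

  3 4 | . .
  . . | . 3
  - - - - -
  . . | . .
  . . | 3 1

Step 1. [r4c2∈{2}] r4c2 has the single candidate 2. So r4c2=2.
Step 2. [r2c2∈{1}] nothing but 1 survives at r2c2 ⇒ r2c2=1.
Step 3. [r3c4∈{2,4}] in col 4, 4 fits only at r3c4. So r3c4=4.
Step 4. [r1c4∈{2}] r1c4 is down to just 2 ⇒ r1c4=2.
Step 5. [r3c2∈{3}] r3c2 has the single candidate 3, so r3c2=3.
Step 6. [r2c1∈{2}] r2c1's peers cover all but 2, so r2c1=2.
Step 7. [r1c3∈{1}] r1c3 is down to just 1 ⇒ r1c3=1.
Step 8. [r4c1∈{4}] nothing but 4 survives at r4c1 ⇒ r4c1=4.
Step 9. [r3c3∈{2}] r3c3 is down to just 2. So r3c3=2.
Step 10. [r2c3∈{4}] r2c3's peers cover all but 4. So r2c3=4.
Step 11. [r3c1∈{1}] r3c1's peers cover all but 1 ⇒ r3c1=1.

Answer: 3 4 1 2 / 2 1 4 3 / 1 3 2 4 / 4 2 3 1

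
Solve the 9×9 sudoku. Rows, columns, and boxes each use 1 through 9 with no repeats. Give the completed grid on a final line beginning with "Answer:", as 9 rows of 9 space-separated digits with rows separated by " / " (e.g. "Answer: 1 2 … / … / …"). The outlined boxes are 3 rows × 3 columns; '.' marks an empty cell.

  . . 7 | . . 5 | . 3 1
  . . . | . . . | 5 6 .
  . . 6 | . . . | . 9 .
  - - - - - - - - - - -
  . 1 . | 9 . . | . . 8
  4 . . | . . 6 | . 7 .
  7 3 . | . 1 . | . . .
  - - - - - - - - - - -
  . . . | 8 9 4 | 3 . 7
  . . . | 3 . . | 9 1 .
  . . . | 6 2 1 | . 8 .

Step 1. [r9c7∈{4}] only 4 remains possible at r9c7, so r9c7=4.
Step 2. [r9c9∈{5}] nothing but 5 survives at r9c9 ⇒ r9c9=5.
Step 3. [r2c6∈{2,3,7,8,9}] across col 6, 9 lands solely at r2c6, so r2c6=9.
Step 4. [r8c5∈{5,7}] box 8 places 5 nowhere but r8c5. So r8c5=5.
Step 5. [r7c8∈{2}] r7c8 is down to just 2. So r7c8=2.
Step 6. [r3c7∈{2,7,8}] in col 7, 7 fits only at r3c7, so r3c7=7.
Step 7. [r4c1∈{2,5,6}] 6 has one home in box 4: r4c1 ⇒ r4c1=6.
Step 8. [r4c7∈{2}] r4c7 has the single candidate 2. So r4c7=2.
Step 9. [r4c3∈{5}] r4c3 has the single candidate 5. So r4c3=5.
Step 10. [r2c4∈{1,2,4,7}] 7 has one home in col 4: r2c4 ⇒ r2c4=7.
Step 11. [r4c5∈{3,4,7}] in col 5, 7 fits only at r4c5 ⇒ r4c5=7.
Step 12. [r6c4∈{2,4,5}] in box 5, 4 fits only at r6c4 ⇒ r6c4=4.
Step 13. [r1c4∈{2}] only 2 remains possible at r1c4, so r1c4=2.
Step 14. [r1c7∈{8}] r1c7's peers cover all but 8, so r1c7=8.
Step 15. [r7c2∈{5,6}] across row 7, 6 lands solely at r7c2. So r7c2=6.
Step 16. [r3c2∈{2,4,5,8}] across col 2, 5 lands solely at r3c2, so r3c2=5.
Step 17. [r1c1∈{9}] r1c1 has the single candidate 9. So r1c1=9.
Step 18. [r1c2∈{4}] r1c2's peers cover all but 4. So r1c2=4.
Step 19. [r9c1∈{3}] r9c1 is down to just 3 ⇒ r9c1=3.
Step 20. [r2c3∈{1,2,3,8}] r2c3 is the only open cell in col 3 admitting 3, so r2c3=3.
Step 21. [r2c1∈{1,2,8}] row 2 places 1 nowhere but r2c1. So r2c1=1.
Step 22. [r9c3∈{9}] only 9 remains possible at r9c3, so r9c3=9.
Step 23. [r5c2∈{2,8,9}] col 2 places 9 nowhere but r5c2, so r5c2=9.
Step 24. [r5c3∈{2,8}] 2 has one home in row 5: r5c3, so r5c3=2.
Step 25. [r5c5∈{3,8}] 8 has one home in row 5: r5c5, so r5c5=8.
Step 26. [r2c2∈{2,8}] in row 2, 8 fits only at r2c2, so r2c2=8.
Step 27. [r2c5∈{4}] r2c5's peers cover all but 4. So r2c5=4.
Step 28. [r8c2∈{2,7}] r8c2 is the only open cell in col 2 admitting 2, so r8c2=2.
Step 29. [r6c7∈{6}] nothing but 6 survives at r6c7. So r6c7=6.
Step 30. [r3c6∈{3,8}] r3c6 is the only open cell in row 3 admitting 8. So r3c6=8.
Step 31. [r8c1∈{8}] nothing but 8 survives at r8c1 ⇒ r8c1=8.
Step 32. [r2c9∈{2}] nothing but 2 survives at r2c9 ⇒ r2c9=2.
Step 33. [r4c8∈{4}] r4c8 is down to just 4 ⇒ r4c8=4.
Step 34. [r6c9∈{9}] r6c9's peers cover all but 9, so r6c9=9.
Step 35. [r7c1∈{5}] r7c1 is down to just 5, so r7c1=5.
Step 36. [r8c9∈{6}] r8c9's peers cover all but 6 ⇒ r8c9=6.
Step 37. [r4c6∈{3}] nothing but 3 survives at r4c6. So r4c6=3.
Step 38. [r1c5∈{6}] r1c5 has the single candidate 6, so r1c5=6.
Step 39. [r5c4∈{5}] nothing but 5 survives at r5c4 ⇒ r5c4=5.
Step 40. [r6c3∈{8}] nothing but 8 survives at r6c3. So r6c3=8.
Step 41. [r3c1∈{2}] nothing but 2 survives at r3c1, so r3c1=2.
Step 42. [r6c6∈{2}] r6c6 has the single candidate 2, so r6c6=2.
Step 43. [r8c6∈{7}] only 7 remains possible at r8c6. So r8c6=7.
Step 44. [r3c9∈{4}] r3c9 is down to just 4. So r3c9=4.
Step 45. [r7c3∈{1}] nothing but 1 survives at r7c3, so r7c3=1.
Step 46. [r3c5∈{3}] nothing but 3 survives at r3c5. So r3c5=3.
Step 47. [r5c9∈{3}] r5c9's peers cover all but 3 ⇒ r5c9=3.
Step 48. [r3c4∈{1}] r3c4 is down to just 1. So r3c4=1.
Step 49. [r5c7∈{1}] r5c7 has the single candidate 1 ⇒ r5c7=1.
Step 50. [r8c3∈{4}] r8c3's peers cover all but 4 ⇒ r8c3=4.
Step 51. [r9c2∈{7}] r9c2 is down to just 7, so r9c2=7.
Step 52. [r6c8∈{5}] nothing but 5 survives at r6c8, so r6c8=5.

Answer: 9 4 7 2 6 5 8 3 1 / 1 8 3 7 4 9 5 6 2 / 2 5 6 1 3 8 7 9 4 / 6 1 5 9 7 3 2 4 8 / 4 9 2 5 8 6 1 7 3 / 7 3 8 4 1 2 6 5 9 / 5 6 1 8 9 4 3 2 7 / 8 2 4 3 5 7 9 1 6 / 3 7 9 6 2 1 4 8 5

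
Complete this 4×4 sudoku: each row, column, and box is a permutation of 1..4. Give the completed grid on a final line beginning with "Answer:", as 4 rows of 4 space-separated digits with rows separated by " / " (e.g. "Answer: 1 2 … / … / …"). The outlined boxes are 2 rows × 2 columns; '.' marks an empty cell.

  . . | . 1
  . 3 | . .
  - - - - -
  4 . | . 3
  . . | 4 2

Step 1. [r1c1∈{2}] r1c1's peers cover all but 2. So r1c1=2.
Step 2. [r4c2∈{1}] r4c2 has the single candidate 1 ⇒ r4c2=1.
Step 3. [r4c1∈{3}] r4c1 has the single candidate 3. So r4c1=3.
Step 4. [r2c1∈{1}] nothing but 1 survives at r2c1 ⇒ r2c1=1.
Step 5. [r1c3∈{3}] r1c3 has the single candidate 3. So r1c3=3.
Step 6. [r3c2∈{2}] r3c2 is down to just 2, so r3c2=2.
Step 7. [r3c3∈{1}] nothing but 1 survives at r3c3. So r3c3=1.
Step 8. [r2c4∈{4}] nothing but 4 survives at r2c4. So r2c4=4.
Step 9. [r1c2∈{4}] only 4 remains possible at r1c2, so r1c2=4.
Step 10. [r2c3∈{2}] r2c3's peers cover all but 2, so r2c3=2.

Answer: 2 4 3 1 / 1 3 2 4 / 4 2 1 3 / 3 1 4 2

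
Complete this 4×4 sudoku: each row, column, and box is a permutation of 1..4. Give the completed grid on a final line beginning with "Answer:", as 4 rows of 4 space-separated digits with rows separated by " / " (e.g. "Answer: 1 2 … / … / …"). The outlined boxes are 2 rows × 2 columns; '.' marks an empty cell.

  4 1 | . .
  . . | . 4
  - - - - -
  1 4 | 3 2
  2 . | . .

Step 1. [r2c2∈{2,3}] across col 2, 2 lands solely at r2c2. So r2c2=2.
Step 2. [r4c3∈{1,4}] row 4 places 4 nowhere but r4c3, so r4c3=4.
Step 3. [r4c2∈{3}] r4c2's peers cover all but 3. So r4c2=3.
Step 4. [r1c3∈{2}] r1c3 has the single candidate 2 ⇒ r1c3=2.
Step 5. [r4c4∈{1}] nothing but 1 survives at r4c4, so r4c4=1.
Step 6. [r2c1∈{3}] only 3 remains possible at r2c1. So r2c1=3.
Step 7. [r1c4∈{3}] r1c4's peers cover all but 3 ⇒ r1c4=3.
Step 8. [r2c3∈{1}] r2c3 has the single candidate 1. So r2c3=1.

Answer: 4 1 2 3 / 3 2 1 4 / 1 4 3 2 / 2 3 4 1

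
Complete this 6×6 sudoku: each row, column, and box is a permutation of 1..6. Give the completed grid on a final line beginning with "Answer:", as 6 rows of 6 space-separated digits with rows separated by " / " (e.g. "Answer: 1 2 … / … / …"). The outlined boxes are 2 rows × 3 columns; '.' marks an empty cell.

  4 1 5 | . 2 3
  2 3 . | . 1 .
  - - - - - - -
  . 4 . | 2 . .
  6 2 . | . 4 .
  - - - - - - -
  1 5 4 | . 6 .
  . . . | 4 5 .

Step 1. [r4c4∈{1,3,5}] across col 4, 1 lands solely at r4c4 ⇒ r4c4=1.
Step 2. [r4c3∈{3}] r4c3 has the single candidate 3 ⇒ r4c3=3.
Step 3. [r2c3∈{6}] r2c3 is down to just 6. So r2c3=6.
Step 4. [r4c6∈{5}] r4c6 has the single candidate 5 ⇒ r4c6=5.
Step 5. [r6c6∈{1,2}] 1 has one home in row 6: r6c6. So r6c6=1.
Step 6. [r5c6∈{2}] r5c6's peers cover all but 2, so r5c6=2.
Step 7. [r3c5∈{3}] r3c5 is down to just 3 ⇒ r3c5=3.
Step 8. [r2c6∈{4}] nothing but 4 survives at r2c6, so r2c6=4.
Step 9. [r3c1∈{5}] nothing but 5 survives at r3c1 ⇒ r3c1=5.
Step 10. [r3c3∈{1}] only 1 remains possible at r3c3 ⇒ r3c3=1.
Step 11. [r2c4∈{5}] nothing but 5 survives at r2c4, so r2c4=5.
Step 12. [r6c2∈{6}] only 6 remains possible at r6c2, so r6c2=6.
Step 13. [r6c1∈{3}] r6c1 has the single candidate 3. So r6c1=3.
Step 14. [r5c4∈{3}] nothing but 3 survives at r5c4. So r5c4=3.
Step 15. [r6c3∈{2}] r6c3 has the single candidate 2 ⇒ r6c3=2.
Step 16. [r1c4∈{6}] nothing but 6 survives at r1c4, so r1c4=6.
Step 17. [r3c6∈{6}] r3c6 is down to just 6. So r3c6=6.

Answer: 4 1 5 6 2 3 / 2 3 6 5 1 4 / 5 4 1 2 3 6 / 6 2 3 1 4 5 / 1 5 4 3 6 2 / 3 6 2 4 5 1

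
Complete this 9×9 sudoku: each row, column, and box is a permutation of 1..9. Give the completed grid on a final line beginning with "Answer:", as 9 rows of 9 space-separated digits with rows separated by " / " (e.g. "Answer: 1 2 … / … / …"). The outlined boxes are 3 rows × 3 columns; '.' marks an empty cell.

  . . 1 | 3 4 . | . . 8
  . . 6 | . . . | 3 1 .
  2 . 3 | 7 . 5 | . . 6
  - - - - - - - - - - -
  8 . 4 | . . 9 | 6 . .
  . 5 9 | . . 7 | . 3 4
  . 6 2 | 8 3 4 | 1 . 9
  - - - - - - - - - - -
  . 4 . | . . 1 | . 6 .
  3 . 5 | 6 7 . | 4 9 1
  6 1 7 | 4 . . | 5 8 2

Step 1. [r7c1∈{9}] nothing but 9 survives at r7c1, so r7c1=9.
Step 2. [r3c5∈{1,8,9}] 1 has one home in row 3: r3c5 ⇒ r3c5=1.
Step 3. [r6c8∈{5,7}] r6c8 is the only open cell in row 6 admitting 5, so r6c8=5.
Step 4. [r4c9∈{7}] only 7 remains possible at r4c9 ⇒ r4c9=7.
Step 5. [r1c8∈{2,7}] in col 8, 7 fits only at r1c8, so r1c8=7.
Step 6. [r4c4∈{1,2,5}] in row 4, 1 fits only at r4c4. So r4c4=1.
Step 7. [r5c4∈{2}] r5c4 has the single candidate 2 ⇒ r5c4=2.
Step 8. [r7c5∈{2,5,8}] across row 7, 2 lands solely at r7c5 ⇒ r7c5=2.
Step 9. [r1c2∈{9}] r1c2's peers cover all but 9 ⇒ r1c2=9.
Step 10. [r2c5∈{8,9}] r2c5 is the only open cell in col 5 admitting 8. So r2c5=8.
Step 11. [r2c1∈{4,5,7}] 4 has one home in row 2: r2c1, so r2c1=4.
Step 12. [r1c6∈{2,6}] in row 1, 6 fits only at r1c6 ⇒ r1c6=6.
Step 13. [r7c3∈{8}] r7c3 has the single candidate 8. So r7c3=8.
Step 14. [r8c6∈{8}] r8c6 has the single candidate 8 ⇒ r8c6=8.
Step 15. [r9c6∈{3}] only 3 remains possible at r9c6, so r9c6=3.
Step 16. [r2c4∈{9}] nothing but 9 survives at r2c4, so r2c4=9.
Step 17. [r8c2∈{2}] only 2 remains possible at r8c2 ⇒ r8c2=2.
Step 18. [r1c1∈{5}] nothing but 5 survives at r1c1 ⇒ r1c1=5.
Step 19. [r4c5∈{5}] r4c5 has the single candidate 5. So r4c5=5.
Step 20. [r5c5∈{6}] nothing but 6 survives at r5c5 ⇒ r5c5=6.
Step 21. [r1c7∈{2}] r1c7 has the single candidate 2 ⇒ r1c7=2.
Step 22. [r4c2∈{3}] only 3 remains possible at r4c2 ⇒ r4c2=3.
Step 23. [r6c1∈{7}] r6c1 is down to just 7 ⇒ r6c1=7.
Step 24. [r7c4∈{5}] only 5 remains possible at r7c4, so r7c4=5.
Step 25. [r5c1∈{1}] nothing but 1 survives at r5c1 ⇒ r5c1=1.
Step 26. [r7c9∈{3}] only 3 remains possible at r7c9. So r7c9=3.
Step 27. [r7c7∈{7}] r7c7's peers cover all but 7 ⇒ r7c7=7.
Step 28. [r3c8∈{4}] only 4 remains possible at r3c8, so r3c8=4.
Step 29. [r9c5∈{9}] nothing but 9 survives at r9c5 ⇒ r9c5=9.
Step 30. [r3c7∈{9}] r3c7 has the single candidate 9, so r3c7=9.
Step 31. [r3c2∈{8}] only 8 remains possible at r3c2, so r3c2=8.
Step 32. [r2c9∈{5}] r2c9 is down to just 5 ⇒ r2c9=5.
Step 33. [r2c6∈{2}] r2c6 has the single candidate 2 ⇒ r2c6=2.
Step 34. [r4c8∈{2}] r4c8 is down to just 2. So r4c8=2.
Step 35. [r5c7∈{8}] r5c7's peers cover all but 8. So r5c7=8.
Step 36. [r2c2∈{7}] r2c2 has the single candidate 7 ⇒ r2c2=7.

Answer: 5 9 1 3 4 6 2 7 8 / 4 7 6 9 8 2 3 1 5 / 2 8 3 7 1 5 9 4 6 / 8 3 4 1 5 9 6 2 7 / 1 5 9 2 6 7 8 3 4 / 7 6 2 8 3 4 1 5 9 / 9 4 8 5 2 1 7 6 3 / 3 2 5 6 7 8 4 9 1 / 6 1 7 4 9 3 5 8 2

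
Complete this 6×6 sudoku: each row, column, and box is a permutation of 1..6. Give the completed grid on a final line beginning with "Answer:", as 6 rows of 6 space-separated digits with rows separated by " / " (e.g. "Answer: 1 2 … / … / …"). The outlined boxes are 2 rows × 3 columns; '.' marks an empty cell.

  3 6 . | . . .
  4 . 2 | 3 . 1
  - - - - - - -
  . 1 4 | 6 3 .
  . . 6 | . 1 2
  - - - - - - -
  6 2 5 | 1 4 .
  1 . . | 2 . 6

Step 1. [r4c1∈{5}] only 5 remains possible at r4c1 ⇒ r4c1=5.
Step 2. [r1c4∈{4,5}] 5 has one home in col 4: r1c4 ⇒ r1c4=5.
Step 3. [r4c2∈{3}] r4c2 has the single candidate 3, so r4c2=3.
Step 4. [r3c6∈{5}] r3c6 has the single candidate 5 ⇒ r3c6=5.
Step 5. [r2c5∈{6}] only 6 remains possible at r2c5 ⇒ r2c5=6.
Step 6. [r6c2∈{4}] nothing but 4 survives at r6c2. So r6c2=4.
Step 7. [r6c3∈{3}] only 3 remains possible at r6c3, so r6c3=3.
Step 8. [r1c3∈{1}] only 1 remains possible at r1c3, so r1c3=1.
Step 9. [r4c4∈{4}] only 4 remains possible at r4c4 ⇒ r4c4=4.
Step 10. [r5c6∈{3}] r5c6 is down to just 3, so r5c6=3.
Step 11. [r1c6∈{4}] r1c6 is down to just 4 ⇒ r1c6=4.
Step 12. [r3c1∈{2}] nothing but 2 survives at r3c1. So r3c1=2.
Step 13. [r6c5∈{5}] r6c5 has the single candidate 5, so r6c5=5.
Step 14. [r2c2∈{5}] r2c2 is down to just 5. So r2c2=5.
Step 15. [r1c5∈{2}] only 2 remains possible at r1c5. So r1c5=2.

Answer: 3 6 1 5 2 4 / 4 5 2 3 6 1 / 2 1 4 6 3 5 / 5 3 6 4 1 2 / 6 2 5 1 4 3 / 1 4 3 2 5 6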